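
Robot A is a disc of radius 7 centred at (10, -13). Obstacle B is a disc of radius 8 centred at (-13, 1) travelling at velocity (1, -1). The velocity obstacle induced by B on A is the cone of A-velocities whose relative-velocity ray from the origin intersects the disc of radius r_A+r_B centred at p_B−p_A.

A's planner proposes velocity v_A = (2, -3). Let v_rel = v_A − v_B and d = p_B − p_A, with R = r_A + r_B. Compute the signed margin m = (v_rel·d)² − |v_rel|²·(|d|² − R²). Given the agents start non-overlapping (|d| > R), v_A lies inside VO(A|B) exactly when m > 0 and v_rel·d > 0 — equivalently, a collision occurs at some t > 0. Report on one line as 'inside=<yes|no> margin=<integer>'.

d = (-23, 14),  |d|² = 725;  R = 7+8 = 15,  c = 725−15² = 500
v_rel = (1, -2),  |v_rel|² = 5;  v_rel·d = (1)·(-23) + (-2)·(14) = -51
5·t² + 102·t + 500 = 0  ⇒  m = (-51)² − 5·500 = 101
m = 101 > 0,  v_rel·d = -51 < 0  ⇒  outside

inside=no margin=101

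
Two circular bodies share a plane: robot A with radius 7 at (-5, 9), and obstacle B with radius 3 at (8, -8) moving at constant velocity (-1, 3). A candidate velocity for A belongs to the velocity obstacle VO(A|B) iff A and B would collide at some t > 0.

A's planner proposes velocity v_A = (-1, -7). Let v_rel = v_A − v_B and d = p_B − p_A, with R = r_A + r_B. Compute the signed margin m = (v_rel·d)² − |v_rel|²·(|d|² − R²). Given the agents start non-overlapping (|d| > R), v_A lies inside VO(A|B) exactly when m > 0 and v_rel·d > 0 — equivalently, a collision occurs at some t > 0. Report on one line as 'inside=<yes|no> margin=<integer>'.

d = (13, -17),  |d|² = 458;  R = 7+3 = 10,  c = 458−10² = 358
v_rel = (0, -10),  |v_rel|² = 100;  v_rel·d = (0)·(13) + (-10)·(-17) = 170
100·t² − 340·t + 358 = 0  ⇒  m = 170² − 100·358 = -6900
m = -6900 < 0,  v_rel·d = 170 > 0  ⇒  outside

inside=no margin=-6900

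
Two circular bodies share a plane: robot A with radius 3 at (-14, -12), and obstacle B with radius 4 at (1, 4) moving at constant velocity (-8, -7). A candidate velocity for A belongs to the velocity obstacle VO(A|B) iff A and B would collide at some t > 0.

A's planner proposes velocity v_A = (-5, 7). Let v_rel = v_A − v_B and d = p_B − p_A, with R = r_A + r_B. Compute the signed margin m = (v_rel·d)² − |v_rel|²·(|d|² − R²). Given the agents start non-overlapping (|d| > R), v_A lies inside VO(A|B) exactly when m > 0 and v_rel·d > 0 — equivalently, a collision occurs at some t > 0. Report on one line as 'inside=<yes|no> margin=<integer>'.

d = (15, 16),  |d|² = 481;  R = 3+4 = 7,  c = 481−7² = 432
v_rel = (3, 14),  |v_rel|² = 205;  v_rel·d = (3)·(15) + (14)·(16) = 269
205·t² − 538·t + 432 = 0  ⇒  m = 269² − 205·432 = -16199
m = -16199 < 0,  v_rel·d = 269 > 0  ⇒  outside

inside=no margin=-16199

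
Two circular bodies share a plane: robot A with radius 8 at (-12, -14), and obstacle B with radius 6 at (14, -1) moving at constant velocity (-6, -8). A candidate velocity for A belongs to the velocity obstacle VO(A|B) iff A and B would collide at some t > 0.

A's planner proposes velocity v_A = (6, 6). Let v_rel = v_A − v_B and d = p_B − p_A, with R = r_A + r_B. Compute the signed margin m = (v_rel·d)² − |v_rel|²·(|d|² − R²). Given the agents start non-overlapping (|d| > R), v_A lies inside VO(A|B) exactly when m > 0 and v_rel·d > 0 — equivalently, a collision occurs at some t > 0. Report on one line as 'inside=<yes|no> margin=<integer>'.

d = (26, 13),  |d|² = 845;  R = 8+6 = 14,  c = 845−14² = 649
v_rel = (12, 14),  |v_rel|² = 340;  v_rel·d = (12)·(26) + (14)·(13) = 494
340·t² − 988·t + 649 = 0  ⇒  m = 494² − 340·649 = 23376
m = 23376 > 0,  v_rel·d = 494 > 0  ⇒  inside

inside=yes margin=23376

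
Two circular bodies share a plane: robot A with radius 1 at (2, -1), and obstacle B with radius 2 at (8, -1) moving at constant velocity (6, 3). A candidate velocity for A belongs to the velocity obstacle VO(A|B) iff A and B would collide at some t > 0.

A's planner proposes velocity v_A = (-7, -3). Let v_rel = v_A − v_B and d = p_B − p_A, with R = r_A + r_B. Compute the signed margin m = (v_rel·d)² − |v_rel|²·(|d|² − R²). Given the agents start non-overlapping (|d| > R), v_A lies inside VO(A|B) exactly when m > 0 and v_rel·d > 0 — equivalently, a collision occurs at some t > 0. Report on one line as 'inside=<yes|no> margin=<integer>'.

d = (6, 0),  |d|² = 36;  R = 1+2 = 3,  c = 36−3² = 27
v_rel = (-13, -6),  |v_rel|² = 205;  v_rel·d = (-13)·(6) + (-6)·(0) = -78
205·t² + 156·t + 27 = 0  ⇒  m = (-78)² − 205·27 = 549
m = 549 > 0,  v_rel·d = -78 < 0  ⇒  outside

inside=no margin=549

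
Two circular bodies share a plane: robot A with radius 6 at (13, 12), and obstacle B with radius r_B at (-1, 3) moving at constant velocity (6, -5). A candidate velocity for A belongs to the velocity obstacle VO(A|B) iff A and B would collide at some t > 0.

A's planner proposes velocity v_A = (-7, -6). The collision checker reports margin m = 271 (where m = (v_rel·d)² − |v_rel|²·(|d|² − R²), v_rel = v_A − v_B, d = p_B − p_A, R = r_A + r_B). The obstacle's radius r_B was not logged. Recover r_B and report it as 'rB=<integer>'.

m = 271
d = (-14, -9);  v_rel = (-13, -1),  |v_rel|² = 170
v_rel×d = (-13)·(-9) − (-1)·(-14) = 103
since m = R²·170 − 103²:  R² = (10609 + 271) / 170 = 64
R = √64 = 8  ⇒  r_B = 8 − 6 = 2

rB=2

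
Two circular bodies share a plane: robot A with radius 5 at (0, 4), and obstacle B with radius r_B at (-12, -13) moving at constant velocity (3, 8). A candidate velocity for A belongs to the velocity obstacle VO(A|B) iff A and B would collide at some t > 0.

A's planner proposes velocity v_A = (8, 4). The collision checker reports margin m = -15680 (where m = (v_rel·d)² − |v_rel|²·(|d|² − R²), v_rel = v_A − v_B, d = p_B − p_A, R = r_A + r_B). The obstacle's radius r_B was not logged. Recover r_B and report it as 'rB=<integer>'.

m = -15680
d = (-12, -17);  v_rel = (5, -4),  |v_rel|² = 41
v_rel×d = (5)·(-17) − (-4)·(-12) = -133
since m = R²·41 − (-133)²:  R² = (17689 + -15680) / 41 = 49
R = √49 = 7  ⇒  r_B = 7 − 5 = 2

rB=2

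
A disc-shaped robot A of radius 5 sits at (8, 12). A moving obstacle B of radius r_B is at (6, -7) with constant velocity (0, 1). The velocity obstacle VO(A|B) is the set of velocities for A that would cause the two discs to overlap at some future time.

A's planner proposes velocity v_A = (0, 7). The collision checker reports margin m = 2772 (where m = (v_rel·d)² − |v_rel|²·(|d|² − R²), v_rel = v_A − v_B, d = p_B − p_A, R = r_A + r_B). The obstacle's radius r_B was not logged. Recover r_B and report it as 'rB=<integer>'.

m = 2772
d = (-2, -19);  v_rel = (0, 6),  |v_rel|² = 36
v_rel×d = (0)·(-19) − (6)·(-2) = 12
since m = R²·36 − 12²:  R² = (144 + 2772) / 36 = 81
R = √81 = 9  ⇒  r_B = 9 − 5 = 4

rB=4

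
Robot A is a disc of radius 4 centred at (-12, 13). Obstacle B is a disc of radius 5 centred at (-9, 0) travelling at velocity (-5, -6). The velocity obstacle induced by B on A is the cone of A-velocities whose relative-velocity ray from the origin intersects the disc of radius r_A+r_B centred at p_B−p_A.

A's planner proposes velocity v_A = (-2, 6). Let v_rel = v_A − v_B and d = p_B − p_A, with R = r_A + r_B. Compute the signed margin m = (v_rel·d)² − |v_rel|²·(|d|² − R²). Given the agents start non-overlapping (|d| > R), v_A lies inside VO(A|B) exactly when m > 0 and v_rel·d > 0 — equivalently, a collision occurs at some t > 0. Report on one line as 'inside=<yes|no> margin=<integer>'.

d = (3, -13),  |d|² = 178;  R = 4+5 = 9,  c = 178−9² = 97
v_rel = (3, 12),  |v_rel|² = 153;  v_rel·d = (3)·(3) + (12)·(-13) = -147
153·t² + 294·t + 97 = 0  ⇒  m = (-147)² − 153·97 = 6768
m = 6768 > 0,  v_rel·d = -147 < 0  ⇒  outside

inside=no margin=6768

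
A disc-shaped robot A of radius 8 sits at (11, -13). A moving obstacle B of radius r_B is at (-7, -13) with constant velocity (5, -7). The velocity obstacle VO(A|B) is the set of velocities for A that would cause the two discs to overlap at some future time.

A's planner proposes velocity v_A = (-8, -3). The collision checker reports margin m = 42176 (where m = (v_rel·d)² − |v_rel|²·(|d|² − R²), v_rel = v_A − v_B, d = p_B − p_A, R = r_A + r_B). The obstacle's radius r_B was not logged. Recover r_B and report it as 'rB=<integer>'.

m = 42176
d = (-18, 0);  v_rel = (-13, 4),  |v_rel|² = 185
v_rel×d = (-13)·(0) − (4)·(-18) = 72
since m = R²·185 − 72²:  R² = (5184 + 42176) / 185 = 256
R = √256 = 16  ⇒  r_B = 16 − 8 = 8

rB=8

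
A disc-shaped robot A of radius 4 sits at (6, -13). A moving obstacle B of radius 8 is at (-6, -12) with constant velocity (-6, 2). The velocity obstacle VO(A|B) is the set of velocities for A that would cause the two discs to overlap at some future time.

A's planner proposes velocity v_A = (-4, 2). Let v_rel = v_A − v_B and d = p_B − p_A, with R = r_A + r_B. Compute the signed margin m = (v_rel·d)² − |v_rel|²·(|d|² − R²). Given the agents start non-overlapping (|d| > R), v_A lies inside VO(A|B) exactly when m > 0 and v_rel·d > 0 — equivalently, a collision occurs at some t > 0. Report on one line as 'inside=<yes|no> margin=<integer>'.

d = (-12, 1),  |d|² = 145;  R = 4+8 = 12,  c = 145−12² = 1
v_rel = (2, 0),  |v_rel|² = 4;  v_rel·d = (2)·(-12) + (0)·(1) = -24
4·t² + 48·t + 1 = 0  ⇒  m = (-24)² − 4·1 = 572
m = 572 > 0,  v_rel·d = -24 < 0  ⇒  outside

inside=no margin=572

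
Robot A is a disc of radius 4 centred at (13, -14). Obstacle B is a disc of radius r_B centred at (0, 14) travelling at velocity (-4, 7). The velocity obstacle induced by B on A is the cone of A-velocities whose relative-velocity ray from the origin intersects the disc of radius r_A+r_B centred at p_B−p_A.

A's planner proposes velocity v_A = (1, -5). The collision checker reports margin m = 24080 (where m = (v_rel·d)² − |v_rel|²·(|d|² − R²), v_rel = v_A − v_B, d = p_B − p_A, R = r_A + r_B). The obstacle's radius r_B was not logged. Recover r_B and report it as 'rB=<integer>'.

m = 24080
d = (-13, 28);  v_rel = (5, -12),  |v_rel|² = 169
v_rel×d = (5)·(28) − (-12)·(-13) = -16
since m = R²·169 − (-16)²:  R² = (256 + 24080) / 169 = 144
R = √144 = 12  ⇒  r_B = 12 − 4 = 8

rB=8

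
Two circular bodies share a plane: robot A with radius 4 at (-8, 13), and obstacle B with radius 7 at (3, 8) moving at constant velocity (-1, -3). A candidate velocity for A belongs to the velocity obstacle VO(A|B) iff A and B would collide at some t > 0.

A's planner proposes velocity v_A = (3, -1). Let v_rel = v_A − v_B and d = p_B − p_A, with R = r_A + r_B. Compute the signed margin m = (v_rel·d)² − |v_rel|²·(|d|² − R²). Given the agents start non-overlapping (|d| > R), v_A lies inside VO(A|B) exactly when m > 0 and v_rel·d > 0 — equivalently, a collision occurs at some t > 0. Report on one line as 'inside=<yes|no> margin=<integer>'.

d = (11, -5),  |d|² = 146;  R = 4+7 = 11,  c = 146−11² = 25
v_rel = (4, 2),  |v_rel|² = 20;  v_rel·d = (4)·(11) + (2)·(-5) = 34
20·t² − 68·t + 25 = 0  ⇒  m = 34² − 20·25 = 656
m = 656 > 0,  v_rel·d = 34 > 0  ⇒  inside

inside=yes margin=656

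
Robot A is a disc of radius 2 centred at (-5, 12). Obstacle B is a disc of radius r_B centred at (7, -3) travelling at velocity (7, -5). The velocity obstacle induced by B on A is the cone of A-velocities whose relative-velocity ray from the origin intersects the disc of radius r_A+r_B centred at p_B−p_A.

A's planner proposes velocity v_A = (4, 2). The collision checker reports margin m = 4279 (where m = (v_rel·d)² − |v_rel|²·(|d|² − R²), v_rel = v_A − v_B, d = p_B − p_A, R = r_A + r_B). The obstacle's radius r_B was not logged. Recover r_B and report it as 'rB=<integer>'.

m = 4279
d = (12, -15);  v_rel = (-3, 7),  |v_rel|² = 58
v_rel×d = (-3)·(-15) − (7)·(12) = -39
since m = R²·58 − (-39)²:  R² = (1521 + 4279) / 58 = 100
R = √100 = 10  ⇒  r_B = 10 − 2 = 8

rB=8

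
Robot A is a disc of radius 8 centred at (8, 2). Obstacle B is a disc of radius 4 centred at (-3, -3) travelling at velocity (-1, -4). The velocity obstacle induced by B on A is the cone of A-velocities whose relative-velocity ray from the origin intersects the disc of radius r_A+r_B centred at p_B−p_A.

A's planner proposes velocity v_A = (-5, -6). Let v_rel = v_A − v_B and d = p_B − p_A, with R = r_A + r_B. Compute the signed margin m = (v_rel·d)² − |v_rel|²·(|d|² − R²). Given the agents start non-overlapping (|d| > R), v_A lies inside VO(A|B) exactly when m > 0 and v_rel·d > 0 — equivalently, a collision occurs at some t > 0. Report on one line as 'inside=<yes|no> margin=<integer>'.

d = (-11, -5),  |d|² = 146;  R = 8+4 = 12,  c = 146−12² = 2
v_rel = (-4, -2),  |v_rel|² = 20;  v_rel·d = (-4)·(-11) + (-2)·(-5) = 54
20·t² − 108·t + 2 = 0  ⇒  m = 54² − 20·2 = 2876
m = 2876 > 0,  v_rel·d = 54 > 0  ⇒  inside

inside=yes margin=2876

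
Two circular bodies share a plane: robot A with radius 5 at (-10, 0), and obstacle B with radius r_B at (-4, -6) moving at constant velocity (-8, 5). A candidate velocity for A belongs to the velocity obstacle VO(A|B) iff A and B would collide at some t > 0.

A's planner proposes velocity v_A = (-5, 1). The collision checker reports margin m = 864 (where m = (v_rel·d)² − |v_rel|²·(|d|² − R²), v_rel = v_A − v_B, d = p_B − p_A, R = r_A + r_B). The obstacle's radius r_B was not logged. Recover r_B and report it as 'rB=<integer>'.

m = 864
d = (6, -6);  v_rel = (3, -4),  |v_rel|² = 25
v_rel×d = (3)·(-6) − (-4)·(6) = 6
since m = R²·25 − 6²:  R² = (36 + 864) / 25 = 36
R = √36 = 6  ⇒  r_B = 6 − 5 = 1

rB=1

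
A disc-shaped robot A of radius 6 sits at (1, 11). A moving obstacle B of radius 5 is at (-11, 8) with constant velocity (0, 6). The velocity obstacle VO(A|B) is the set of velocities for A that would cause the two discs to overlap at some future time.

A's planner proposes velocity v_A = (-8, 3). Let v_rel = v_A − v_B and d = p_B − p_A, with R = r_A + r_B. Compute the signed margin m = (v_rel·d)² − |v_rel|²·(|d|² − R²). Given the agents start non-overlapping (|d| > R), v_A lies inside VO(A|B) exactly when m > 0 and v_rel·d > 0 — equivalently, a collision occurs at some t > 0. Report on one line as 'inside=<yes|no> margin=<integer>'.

d = (-12, -3),  |d|² = 153;  R = 6+5 = 11,  c = 153−11² = 32
v_rel = (-8, -3),  |v_rel|² = 73;  v_rel·d = (-8)·(-12) + (-3)·(-3) = 105
73·t² − 210·t + 32 = 0  ⇒  m = 105² − 73·32 = 8689
m = 8689 > 0,  v_rel·d = 105 > 0  ⇒  inside

inside=yes margin=8689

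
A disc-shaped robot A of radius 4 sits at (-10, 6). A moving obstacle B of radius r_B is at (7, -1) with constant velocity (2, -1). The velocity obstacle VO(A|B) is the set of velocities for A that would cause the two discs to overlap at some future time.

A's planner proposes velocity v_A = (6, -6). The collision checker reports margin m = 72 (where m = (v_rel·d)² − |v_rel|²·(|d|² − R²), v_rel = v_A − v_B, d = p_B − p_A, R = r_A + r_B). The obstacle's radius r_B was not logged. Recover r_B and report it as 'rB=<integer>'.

m = 72
d = (17, -7);  v_rel = (4, -5),  |v_rel|² = 41
v_rel×d = (4)·(-7) − (-5)·(17) = 57
since m = R²·41 − 57²:  R² = (3249 + 72) / 41 = 81
R = √81 = 9  ⇒  r_B = 9 − 4 = 5

rB=5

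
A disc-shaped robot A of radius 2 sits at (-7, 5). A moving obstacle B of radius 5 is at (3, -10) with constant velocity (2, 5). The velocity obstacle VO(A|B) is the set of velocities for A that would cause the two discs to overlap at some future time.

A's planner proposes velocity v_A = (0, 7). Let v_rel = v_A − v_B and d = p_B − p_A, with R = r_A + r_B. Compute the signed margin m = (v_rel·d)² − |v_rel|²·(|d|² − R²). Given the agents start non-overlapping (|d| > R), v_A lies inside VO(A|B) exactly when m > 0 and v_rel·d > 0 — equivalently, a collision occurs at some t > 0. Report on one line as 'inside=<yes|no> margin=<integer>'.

d = (10, -15),  |d|² = 325;  R = 2+5 = 7,  c = 325−7² = 276
v_rel = (-2, 2),  |v_rel|² = 8;  v_rel·d = (-2)·(10) + (2)·(-15) = -50
8·t² + 100·t + 276 = 0  ⇒  m = (-50)² − 8·276 = 292
m = 292 > 0,  v_rel·d = -50 < 0  ⇒  outside

inside=no margin=292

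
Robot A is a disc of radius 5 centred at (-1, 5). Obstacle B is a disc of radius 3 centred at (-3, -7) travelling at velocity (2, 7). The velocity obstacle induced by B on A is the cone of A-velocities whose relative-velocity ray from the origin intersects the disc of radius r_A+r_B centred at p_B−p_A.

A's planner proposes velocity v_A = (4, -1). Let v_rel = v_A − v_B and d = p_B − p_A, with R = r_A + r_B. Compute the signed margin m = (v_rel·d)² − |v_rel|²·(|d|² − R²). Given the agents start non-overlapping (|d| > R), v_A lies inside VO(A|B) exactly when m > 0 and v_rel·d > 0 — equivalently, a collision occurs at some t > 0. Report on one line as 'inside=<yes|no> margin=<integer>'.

d = (-2, -12),  |d|² = 148;  R = 5+3 = 8,  c = 148−8² = 84
v_rel = (2, -8),  |v_rel|² = 68;  v_rel·d = (2)·(-2) + (-8)·(-12) = 92
68·t² − 184·t + 84 = 0  ⇒  m = 92² − 68·84 = 2752
m = 2752 > 0,  v_rel·d = 92 > 0  ⇒  inside

inside=yes margin=2752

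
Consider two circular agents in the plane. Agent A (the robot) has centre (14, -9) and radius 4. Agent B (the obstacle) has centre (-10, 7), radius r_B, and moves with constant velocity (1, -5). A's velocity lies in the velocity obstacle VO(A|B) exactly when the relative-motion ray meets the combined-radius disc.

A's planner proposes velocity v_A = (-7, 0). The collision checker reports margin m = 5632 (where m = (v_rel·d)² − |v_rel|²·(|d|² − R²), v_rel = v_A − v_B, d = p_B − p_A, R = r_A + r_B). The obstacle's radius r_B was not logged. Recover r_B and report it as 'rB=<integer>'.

m = 5632
d = (-24, 16);  v_rel = (-8, 5),  |v_rel|² = 89
v_rel×d = (-8)·(16) − (5)·(-24) = -8
since m = R²·89 − (-8)²:  R² = (64 + 5632) / 89 = 64
R = √64 = 8  ⇒  r_B = 8 − 4 = 4

rB=4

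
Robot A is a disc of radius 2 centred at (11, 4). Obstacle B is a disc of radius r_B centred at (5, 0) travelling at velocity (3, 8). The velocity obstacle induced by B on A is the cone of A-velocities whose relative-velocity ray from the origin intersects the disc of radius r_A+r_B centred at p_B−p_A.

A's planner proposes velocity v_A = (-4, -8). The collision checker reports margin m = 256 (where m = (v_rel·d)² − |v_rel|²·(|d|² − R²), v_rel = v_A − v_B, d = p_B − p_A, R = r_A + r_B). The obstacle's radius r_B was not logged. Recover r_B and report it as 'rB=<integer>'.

m = 256
d = (-6, -4);  v_rel = (-7, -16),  |v_rel|² = 305
v_rel×d = (-7)·(-4) − (-16)·(-6) = -68
since m = R²·305 − (-68)²:  R² = (4624 + 256) / 305 = 16
R = √16 = 4  ⇒  r_B = 4 − 2 = 2

rB=2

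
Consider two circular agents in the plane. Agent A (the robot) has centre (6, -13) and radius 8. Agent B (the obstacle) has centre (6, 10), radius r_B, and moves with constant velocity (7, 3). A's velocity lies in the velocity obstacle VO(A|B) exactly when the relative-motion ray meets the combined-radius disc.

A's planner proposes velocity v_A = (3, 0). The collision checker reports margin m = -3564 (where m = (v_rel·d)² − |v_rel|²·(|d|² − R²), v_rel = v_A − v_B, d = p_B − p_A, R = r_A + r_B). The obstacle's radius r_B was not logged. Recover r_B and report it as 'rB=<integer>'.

m = -3564
d = (0, 23);  v_rel = (-4, -3),  |v_rel|² = 25
v_rel×d = (-4)·(23) − (-3)·(0) = -92
since m = R²·25 − (-92)²:  R² = (8464 + -3564) / 25 = 196
R = √196 = 14  ⇒  r_B = 14 − 8 = 6

rB=6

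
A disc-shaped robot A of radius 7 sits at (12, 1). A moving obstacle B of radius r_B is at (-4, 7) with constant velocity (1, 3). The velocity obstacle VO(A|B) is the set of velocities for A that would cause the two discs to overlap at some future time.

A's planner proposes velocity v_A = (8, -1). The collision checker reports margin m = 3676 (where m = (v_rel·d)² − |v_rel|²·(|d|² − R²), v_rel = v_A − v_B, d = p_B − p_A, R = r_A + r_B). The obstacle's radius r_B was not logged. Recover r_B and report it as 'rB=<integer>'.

m = 3676
d = (-16, 6);  v_rel = (7, -4),  |v_rel|² = 65
v_rel×d = (7)·(6) − (-4)·(-16) = -22
since m = R²·65 − (-22)²:  R² = (484 + 3676) / 65 = 64
R = √64 = 8  ⇒  r_B = 8 − 7 = 1

rB=1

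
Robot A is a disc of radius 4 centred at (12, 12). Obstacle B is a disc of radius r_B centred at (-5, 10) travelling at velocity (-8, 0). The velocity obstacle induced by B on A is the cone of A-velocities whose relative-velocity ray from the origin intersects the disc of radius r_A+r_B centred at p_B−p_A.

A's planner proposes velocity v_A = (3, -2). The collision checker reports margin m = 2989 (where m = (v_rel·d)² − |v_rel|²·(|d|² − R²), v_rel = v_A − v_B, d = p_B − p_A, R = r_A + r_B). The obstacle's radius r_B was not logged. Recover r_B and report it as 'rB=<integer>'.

m = 2989
d = (-17, -2);  v_rel = (11, -2),  |v_rel|² = 125
v_rel×d = (11)·(-2) − (-2)·(-17) = -56
since m = R²·125 − (-56)²:  R² = (3136 + 2989) / 125 = 49
R = √49 = 7  ⇒  r_B = 7 − 4 = 3

rB=3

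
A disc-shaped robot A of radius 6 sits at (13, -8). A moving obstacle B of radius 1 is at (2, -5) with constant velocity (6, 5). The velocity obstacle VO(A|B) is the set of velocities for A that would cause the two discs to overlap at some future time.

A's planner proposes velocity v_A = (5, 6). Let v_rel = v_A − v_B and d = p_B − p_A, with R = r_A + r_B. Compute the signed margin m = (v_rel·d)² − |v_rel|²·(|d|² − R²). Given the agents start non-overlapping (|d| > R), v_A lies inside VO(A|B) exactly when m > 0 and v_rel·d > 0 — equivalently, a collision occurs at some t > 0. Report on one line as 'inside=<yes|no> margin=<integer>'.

d = (-11, 3),  |d|² = 130;  R = 6+1 = 7,  c = 130−7² = 81
v_rel = (-1, 1),  |v_rel|² = 2;  v_rel·d = (-1)·(-11) + (1)·(3) = 14
2·t² − 28·t + 81 = 0  ⇒  m = 14² − 2·81 = 34
m = 34 > 0,  v_rel·d = 14 > 0  ⇒  inside

inside=yes margin=34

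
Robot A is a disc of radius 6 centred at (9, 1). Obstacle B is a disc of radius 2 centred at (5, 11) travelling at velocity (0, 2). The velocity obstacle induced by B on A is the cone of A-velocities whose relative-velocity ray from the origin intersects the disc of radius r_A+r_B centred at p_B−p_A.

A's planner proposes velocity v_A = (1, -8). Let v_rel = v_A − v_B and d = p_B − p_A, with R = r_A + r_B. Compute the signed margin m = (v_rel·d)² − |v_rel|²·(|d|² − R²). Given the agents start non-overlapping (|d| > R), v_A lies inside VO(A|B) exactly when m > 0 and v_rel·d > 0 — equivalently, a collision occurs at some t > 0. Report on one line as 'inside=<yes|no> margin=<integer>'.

d = (-4, 10),  |d|² = 116;  R = 6+2 = 8,  c = 116−8² = 52
v_rel = (1, -10),  |v_rel|² = 101;  v_rel·d = (1)·(-4) + (-10)·(10) = -104
101·t² + 208·t + 52 = 0  ⇒  m = (-104)² − 101·52 = 5564
m = 5564 > 0,  v_rel·d = -104 < 0  ⇒  outside

inside=no margin=5564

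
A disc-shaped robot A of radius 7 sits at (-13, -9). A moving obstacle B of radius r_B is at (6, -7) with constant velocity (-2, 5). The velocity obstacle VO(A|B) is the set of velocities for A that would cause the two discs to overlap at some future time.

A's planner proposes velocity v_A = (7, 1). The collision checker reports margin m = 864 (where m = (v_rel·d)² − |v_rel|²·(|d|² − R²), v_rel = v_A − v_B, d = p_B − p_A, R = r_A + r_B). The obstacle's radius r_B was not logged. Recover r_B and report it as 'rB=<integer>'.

m = 864
d = (19, 2);  v_rel = (9, -4),  |v_rel|² = 97
v_rel×d = (9)·(2) − (-4)·(19) = 94
since m = R²·97 − 94²:  R² = (8836 + 864) / 97 = 100
R = √100 = 10  ⇒  r_B = 10 − 7 = 3

rB=3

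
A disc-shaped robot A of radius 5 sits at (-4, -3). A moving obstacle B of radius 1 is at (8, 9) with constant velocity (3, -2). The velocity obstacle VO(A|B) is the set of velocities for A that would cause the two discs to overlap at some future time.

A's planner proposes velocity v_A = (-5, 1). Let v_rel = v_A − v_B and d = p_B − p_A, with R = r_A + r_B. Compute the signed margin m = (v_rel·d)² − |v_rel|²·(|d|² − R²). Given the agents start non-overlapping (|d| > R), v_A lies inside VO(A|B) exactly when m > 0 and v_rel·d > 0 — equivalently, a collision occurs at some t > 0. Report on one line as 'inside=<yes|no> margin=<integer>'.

d = (12, 12),  |d|² = 288;  R = 5+1 = 6,  c = 288−6² = 252
v_rel = (-8, 3),  |v_rel|² = 73;  v_rel·d = (-8)·(12) + (3)·(12) = -60
73·t² + 120·t + 252 = 0  ⇒  m = (-60)² − 73·252 = -14796
m = -14796 < 0,  v_rel·d = -60 < 0  ⇒  outside

inside=no margin=-14796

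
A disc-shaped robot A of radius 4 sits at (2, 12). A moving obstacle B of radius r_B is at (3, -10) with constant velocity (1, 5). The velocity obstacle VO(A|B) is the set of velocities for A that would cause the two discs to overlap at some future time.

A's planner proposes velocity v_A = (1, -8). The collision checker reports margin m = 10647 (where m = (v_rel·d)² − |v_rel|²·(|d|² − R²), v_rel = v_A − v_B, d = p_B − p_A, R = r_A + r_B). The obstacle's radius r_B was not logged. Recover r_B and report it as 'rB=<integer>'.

m = 10647
d = (1, -22);  v_rel = (0, -13),  |v_rel|² = 169
v_rel×d = (0)·(-22) − (-13)·(1) = 13
since m = R²·169 − 13²:  R² = (169 + 10647) / 169 = 64
R = √64 = 8  ⇒  r_B = 8 − 4 = 4

rB=4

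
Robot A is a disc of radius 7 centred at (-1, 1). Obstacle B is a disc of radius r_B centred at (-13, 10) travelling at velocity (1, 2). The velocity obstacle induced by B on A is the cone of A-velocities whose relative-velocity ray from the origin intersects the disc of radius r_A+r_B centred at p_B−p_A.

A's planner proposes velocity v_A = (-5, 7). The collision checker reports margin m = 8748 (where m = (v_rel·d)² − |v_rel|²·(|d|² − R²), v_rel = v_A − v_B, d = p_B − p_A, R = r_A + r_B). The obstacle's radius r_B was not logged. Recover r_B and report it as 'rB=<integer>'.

m = 8748
d = (-12, 9);  v_rel = (-6, 5),  |v_rel|² = 61
v_rel×d = (-6)·(9) − (5)·(-12) = 6
since m = R²·61 − 6²:  R² = (36 + 8748) / 61 = 144
R = √144 = 12  ⇒  r_B = 12 − 7 = 5

rB=5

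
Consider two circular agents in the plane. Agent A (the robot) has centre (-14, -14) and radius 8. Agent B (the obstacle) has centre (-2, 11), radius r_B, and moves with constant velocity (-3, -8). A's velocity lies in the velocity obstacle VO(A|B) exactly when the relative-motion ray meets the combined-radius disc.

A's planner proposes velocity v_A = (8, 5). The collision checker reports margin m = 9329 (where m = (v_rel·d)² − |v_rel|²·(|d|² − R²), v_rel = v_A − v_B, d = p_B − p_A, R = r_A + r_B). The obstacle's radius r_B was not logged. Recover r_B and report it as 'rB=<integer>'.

m = 9329
d = (12, 25);  v_rel = (11, 13),  |v_rel|² = 290
v_rel×d = (11)·(25) − (13)·(12) = 119
since m = R²·290 − 119²:  R² = (14161 + 9329) / 290 = 81
R = √81 = 9  ⇒  r_B = 9 − 8 = 1

rB=1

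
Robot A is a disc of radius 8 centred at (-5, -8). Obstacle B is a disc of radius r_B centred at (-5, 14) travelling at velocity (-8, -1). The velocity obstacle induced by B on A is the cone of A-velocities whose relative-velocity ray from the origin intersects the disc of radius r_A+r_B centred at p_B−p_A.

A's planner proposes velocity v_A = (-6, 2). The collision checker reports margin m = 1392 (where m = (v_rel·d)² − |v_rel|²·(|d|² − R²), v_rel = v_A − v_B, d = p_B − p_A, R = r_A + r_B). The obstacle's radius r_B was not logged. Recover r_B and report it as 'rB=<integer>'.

m = 1392
d = (0, 22);  v_rel = (2, 3),  |v_rel|² = 13
v_rel×d = (2)·(22) − (3)·(0) = 44
since m = R²·13 − 44²:  R² = (1936 + 1392) / 13 = 256
R = √256 = 16  ⇒  r_B = 16 − 8 = 8

rB=8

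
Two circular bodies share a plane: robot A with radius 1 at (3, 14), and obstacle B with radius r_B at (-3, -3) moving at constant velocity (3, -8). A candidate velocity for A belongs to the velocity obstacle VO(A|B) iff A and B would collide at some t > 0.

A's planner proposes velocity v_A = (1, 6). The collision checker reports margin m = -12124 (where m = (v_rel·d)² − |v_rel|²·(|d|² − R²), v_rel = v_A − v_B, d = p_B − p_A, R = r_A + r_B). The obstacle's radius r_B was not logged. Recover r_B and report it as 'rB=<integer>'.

m = -12124
d = (-6, -17);  v_rel = (-2, 14),  |v_rel|² = 200
v_rel×d = (-2)·(-17) − (14)·(-6) = 118
since m = R²·200 − 118²:  R² = (13924 + -12124) / 200 = 9
R = √9 = 3  ⇒  r_B = 3 − 1 = 2

rB=2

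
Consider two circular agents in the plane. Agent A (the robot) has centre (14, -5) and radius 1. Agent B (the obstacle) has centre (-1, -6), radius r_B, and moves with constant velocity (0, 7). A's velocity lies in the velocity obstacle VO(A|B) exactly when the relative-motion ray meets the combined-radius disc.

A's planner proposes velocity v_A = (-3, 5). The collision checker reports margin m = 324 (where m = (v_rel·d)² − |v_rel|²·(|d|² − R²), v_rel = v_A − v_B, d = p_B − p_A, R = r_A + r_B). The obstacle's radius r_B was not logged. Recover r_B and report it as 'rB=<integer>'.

m = 324
d = (-15, -1);  v_rel = (-3, -2),  |v_rel|² = 13
v_rel×d = (-3)·(-1) − (-2)·(-15) = -27
since m = R²·13 − (-27)²:  R² = (729 + 324) / 13 = 81
R = √81 = 9  ⇒  r_B = 9 − 1 = 8

rB=8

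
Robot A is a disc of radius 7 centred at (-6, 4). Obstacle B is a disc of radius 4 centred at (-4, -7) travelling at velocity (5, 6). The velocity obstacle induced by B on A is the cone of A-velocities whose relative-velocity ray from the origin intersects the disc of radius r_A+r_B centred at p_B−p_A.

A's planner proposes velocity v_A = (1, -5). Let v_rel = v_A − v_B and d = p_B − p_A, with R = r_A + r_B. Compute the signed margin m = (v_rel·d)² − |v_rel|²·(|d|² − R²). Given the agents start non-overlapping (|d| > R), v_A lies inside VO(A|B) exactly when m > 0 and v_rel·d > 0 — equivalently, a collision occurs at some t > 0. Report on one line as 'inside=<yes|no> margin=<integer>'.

d = (2, -11),  |d|² = 125;  R = 7+4 = 11,  c = 125−11² = 4
v_rel = (-4, -11),  |v_rel|² = 137;  v_rel·d = (-4)·(2) + (-11)·(-11) = 113
137·t² − 226·t + 4 = 0  ⇒  m = 113² − 137·4 = 12221
m = 12221 > 0,  v_rel·d = 113 > 0  ⇒  inside

inside=yes margin=12221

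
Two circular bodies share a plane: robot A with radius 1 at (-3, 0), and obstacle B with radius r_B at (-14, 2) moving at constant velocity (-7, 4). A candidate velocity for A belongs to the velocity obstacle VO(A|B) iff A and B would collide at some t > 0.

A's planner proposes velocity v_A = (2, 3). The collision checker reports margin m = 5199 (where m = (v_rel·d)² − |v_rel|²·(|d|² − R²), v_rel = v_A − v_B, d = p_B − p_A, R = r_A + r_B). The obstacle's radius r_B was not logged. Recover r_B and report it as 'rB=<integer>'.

m = 5199
d = (-11, 2);  v_rel = (9, -1),  |v_rel|² = 82
v_rel×d = (9)·(2) − (-1)·(-11) = 7
since m = R²·82 − 7²:  R² = (49 + 5199) / 82 = 64
R = √64 = 8  ⇒  r_B = 8 − 1 = 7

rB=7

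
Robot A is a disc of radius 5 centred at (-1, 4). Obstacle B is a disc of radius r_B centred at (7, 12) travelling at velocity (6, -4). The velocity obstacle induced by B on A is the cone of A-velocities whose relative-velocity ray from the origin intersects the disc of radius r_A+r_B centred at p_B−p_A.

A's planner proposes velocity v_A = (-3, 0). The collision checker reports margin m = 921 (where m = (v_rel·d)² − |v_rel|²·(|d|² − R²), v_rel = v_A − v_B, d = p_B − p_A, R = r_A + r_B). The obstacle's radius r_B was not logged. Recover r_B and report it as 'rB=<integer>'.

m = 921
d = (8, 8);  v_rel = (-9, 4),  |v_rel|² = 97
v_rel×d = (-9)·(8) − (4)·(8) = -104
since m = R²·97 − (-104)²:  R² = (10816 + 921) / 97 = 121
R = √121 = 11  ⇒  r_B = 11 − 5 = 6

rB=6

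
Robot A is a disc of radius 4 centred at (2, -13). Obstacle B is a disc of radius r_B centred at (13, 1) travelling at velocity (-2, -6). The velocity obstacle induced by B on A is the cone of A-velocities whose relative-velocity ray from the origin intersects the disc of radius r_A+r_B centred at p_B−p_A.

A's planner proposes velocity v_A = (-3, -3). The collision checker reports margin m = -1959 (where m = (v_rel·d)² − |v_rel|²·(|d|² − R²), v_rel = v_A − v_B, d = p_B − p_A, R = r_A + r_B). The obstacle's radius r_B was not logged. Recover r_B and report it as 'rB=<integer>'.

m = -1959
d = (11, 14);  v_rel = (-1, 3),  |v_rel|² = 10
v_rel×d = (-1)·(14) − (3)·(11) = -47
since m = R²·10 − (-47)²:  R² = (2209 + -1959) / 10 = 25
R = √25 = 5  ⇒  r_B = 5 − 4 = 1

rB=1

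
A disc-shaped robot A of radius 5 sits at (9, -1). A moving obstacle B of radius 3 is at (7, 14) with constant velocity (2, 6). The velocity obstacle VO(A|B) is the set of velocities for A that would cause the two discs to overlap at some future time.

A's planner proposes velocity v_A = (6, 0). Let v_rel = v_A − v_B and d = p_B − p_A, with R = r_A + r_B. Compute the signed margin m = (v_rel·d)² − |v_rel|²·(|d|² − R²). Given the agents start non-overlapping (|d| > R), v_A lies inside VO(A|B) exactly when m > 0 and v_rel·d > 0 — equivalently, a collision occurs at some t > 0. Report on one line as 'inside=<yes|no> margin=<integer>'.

d = (-2, 15),  |d|² = 229;  R = 5+3 = 8,  c = 229−8² = 165
v_rel = (4, -6),  |v_rel|² = 52;  v_rel·d = (4)·(-2) + (-6)·(15) = -98
52·t² + 196·t + 165 = 0  ⇒  m = (-98)² − 52·165 = 1024
m = 1024 > 0,  v_rel·d = -98 < 0  ⇒  outside

inside=no margin=1024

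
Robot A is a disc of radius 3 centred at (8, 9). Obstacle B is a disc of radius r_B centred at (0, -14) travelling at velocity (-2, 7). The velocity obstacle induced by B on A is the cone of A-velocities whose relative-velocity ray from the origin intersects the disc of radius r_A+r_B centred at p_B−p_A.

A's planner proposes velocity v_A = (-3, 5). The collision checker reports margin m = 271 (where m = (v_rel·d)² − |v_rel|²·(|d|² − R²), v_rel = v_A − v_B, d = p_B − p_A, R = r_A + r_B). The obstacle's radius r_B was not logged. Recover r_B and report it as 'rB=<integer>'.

m = 271
d = (-8, -23);  v_rel = (-1, -2),  |v_rel|² = 5
v_rel×d = (-1)·(-23) − (-2)·(-8) = 7
since m = R²·5 − 7²:  R² = (49 + 271) / 5 = 64
R = √64 = 8  ⇒  r_B = 8 − 3 = 5

rB=5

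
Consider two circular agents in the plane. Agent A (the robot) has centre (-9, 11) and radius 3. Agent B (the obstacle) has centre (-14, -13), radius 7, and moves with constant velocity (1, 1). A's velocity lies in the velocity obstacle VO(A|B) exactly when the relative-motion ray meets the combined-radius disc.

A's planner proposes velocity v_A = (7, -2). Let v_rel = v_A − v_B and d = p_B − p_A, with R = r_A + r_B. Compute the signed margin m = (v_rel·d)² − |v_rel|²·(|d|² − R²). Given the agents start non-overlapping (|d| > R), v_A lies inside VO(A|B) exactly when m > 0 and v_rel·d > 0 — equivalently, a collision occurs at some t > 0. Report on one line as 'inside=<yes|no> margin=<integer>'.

d = (-5, -24),  |d|² = 601;  R = 3+7 = 10,  c = 601−10² = 501
v_rel = (6, -3),  |v_rel|² = 45;  v_rel·d = (6)·(-5) + (-3)·(-24) = 42
45·t² − 84·t + 501 = 0  ⇒  m = 42² − 45·501 = -20781
m = -20781 < 0,  v_rel·d = 42 > 0  ⇒  outside

inside=no margin=-20781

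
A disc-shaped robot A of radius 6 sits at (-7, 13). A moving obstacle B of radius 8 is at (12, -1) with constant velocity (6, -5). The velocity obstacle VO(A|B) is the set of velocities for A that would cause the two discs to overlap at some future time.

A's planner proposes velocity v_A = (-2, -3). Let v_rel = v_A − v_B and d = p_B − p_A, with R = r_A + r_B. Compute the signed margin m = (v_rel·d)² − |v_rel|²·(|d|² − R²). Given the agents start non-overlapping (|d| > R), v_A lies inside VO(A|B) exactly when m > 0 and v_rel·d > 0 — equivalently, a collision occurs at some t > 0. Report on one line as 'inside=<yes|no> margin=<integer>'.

d = (19, -14),  |d|² = 557;  R = 6+8 = 14,  c = 557−14² = 361
v_rel = (-8, 2),  |v_rel|² = 68;  v_rel·d = (-8)·(19) + (2)·(-14) = -180
68·t² + 360·t + 361 = 0  ⇒  m = (-180)² − 68·361 = 7852
m = 7852 > 0,  v_rel·d = -180 < 0  ⇒  outside

inside=no margin=7852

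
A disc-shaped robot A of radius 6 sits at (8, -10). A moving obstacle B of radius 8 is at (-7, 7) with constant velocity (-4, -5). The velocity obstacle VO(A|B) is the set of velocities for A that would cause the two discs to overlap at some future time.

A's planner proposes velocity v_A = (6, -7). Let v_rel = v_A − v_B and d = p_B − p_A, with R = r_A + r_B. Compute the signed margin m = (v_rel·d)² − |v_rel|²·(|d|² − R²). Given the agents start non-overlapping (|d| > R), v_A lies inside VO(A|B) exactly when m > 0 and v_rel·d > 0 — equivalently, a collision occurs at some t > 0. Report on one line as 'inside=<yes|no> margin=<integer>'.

d = (-15, 17),  |d|² = 514;  R = 6+8 = 14,  c = 514−14² = 318
v_rel = (10, -2),  |v_rel|² = 104;  v_rel·d = (10)·(-15) + (-2)·(17) = -184
104·t² + 368·t + 318 = 0  ⇒  m = (-184)² − 104·318 = 784
m = 784 > 0,  v_rel·d = -184 < 0  ⇒  outside

inside=no margin=784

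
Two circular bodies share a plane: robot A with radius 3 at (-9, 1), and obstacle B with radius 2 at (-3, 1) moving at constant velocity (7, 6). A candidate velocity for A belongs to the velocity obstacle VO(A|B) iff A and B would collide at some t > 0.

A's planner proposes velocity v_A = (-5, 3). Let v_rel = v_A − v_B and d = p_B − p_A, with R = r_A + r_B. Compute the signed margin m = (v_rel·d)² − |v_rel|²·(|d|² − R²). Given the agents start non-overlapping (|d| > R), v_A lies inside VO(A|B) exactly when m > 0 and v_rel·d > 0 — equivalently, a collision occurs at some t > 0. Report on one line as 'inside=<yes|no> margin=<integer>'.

d = (6, 0),  |d|² = 36;  R = 3+2 = 5,  c = 36−5² = 11
v_rel = (-12, -3),  |v_rel|² = 153;  v_rel·d = (-12)·(6) + (-3)·(0) = -72
153·t² + 144·t + 11 = 0  ⇒  m = (-72)² − 153·11 = 3501
m = 3501 > 0,  v_rel·d = -72 < 0  ⇒  outside

inside=no margin=3501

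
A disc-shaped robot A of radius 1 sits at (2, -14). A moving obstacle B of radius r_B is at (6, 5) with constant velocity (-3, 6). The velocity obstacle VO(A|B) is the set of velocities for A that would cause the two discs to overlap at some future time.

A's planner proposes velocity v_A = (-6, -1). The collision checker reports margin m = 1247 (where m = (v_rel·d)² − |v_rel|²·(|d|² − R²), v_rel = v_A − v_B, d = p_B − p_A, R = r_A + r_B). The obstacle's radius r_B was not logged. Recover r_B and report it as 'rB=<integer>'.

m = 1247
d = (4, 19);  v_rel = (-3, -7),  |v_rel|² = 58
v_rel×d = (-3)·(19) − (-7)·(4) = -29
since m = R²·58 − (-29)²:  R² = (841 + 1247) / 58 = 36
R = √36 = 6  ⇒  r_B = 6 − 1 = 5

rB=5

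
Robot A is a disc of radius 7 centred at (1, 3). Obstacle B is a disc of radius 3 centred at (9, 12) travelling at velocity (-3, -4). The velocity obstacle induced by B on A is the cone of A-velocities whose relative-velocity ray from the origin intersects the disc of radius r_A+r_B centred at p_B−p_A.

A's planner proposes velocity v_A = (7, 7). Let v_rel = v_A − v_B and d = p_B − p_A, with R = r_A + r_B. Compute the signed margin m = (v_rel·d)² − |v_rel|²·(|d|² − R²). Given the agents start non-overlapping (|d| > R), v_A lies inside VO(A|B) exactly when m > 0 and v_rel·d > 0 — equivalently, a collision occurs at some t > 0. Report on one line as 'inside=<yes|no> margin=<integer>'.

d = (8, 9),  |d|² = 145;  R = 7+3 = 10,  c = 145−10² = 45
v_rel = (10, 11),  |v_rel|² = 221;  v_rel·d = (10)·(8) + (11)·(9) = 179
221·t² − 358·t + 45 = 0  ⇒  m = 179² − 221·45 = 22096
m = 22096 > 0,  v_rel·d = 179 > 0  ⇒  inside

inside=yes margin=22096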